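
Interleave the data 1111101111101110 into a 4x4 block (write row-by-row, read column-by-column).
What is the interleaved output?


Matrix:
  1111
  1011
  1110
  1110
Read columns: 1111101111111100

1111101111111100


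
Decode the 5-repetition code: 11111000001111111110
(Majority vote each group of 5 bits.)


Groups: 11111, 00000, 11111, 11110
Majority votes: 1011

1011


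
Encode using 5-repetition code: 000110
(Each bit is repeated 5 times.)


Each bit -> 5 copies

000000000000000111111111100000


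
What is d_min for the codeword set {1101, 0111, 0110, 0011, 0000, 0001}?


Comparing all pairs, minimum distance: 1
Can detect 0 errors, correct 0 errors

1


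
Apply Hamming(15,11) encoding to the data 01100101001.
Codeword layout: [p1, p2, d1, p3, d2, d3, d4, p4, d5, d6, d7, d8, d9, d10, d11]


Parity bits: p1=0, p2=1, p3=0, p4=1

010011010101001


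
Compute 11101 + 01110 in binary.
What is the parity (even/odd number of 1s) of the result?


11101 = 29
01110 = 14
Sum = 43 = 101011
1s count = 4

even parity (4 ones in 101011)


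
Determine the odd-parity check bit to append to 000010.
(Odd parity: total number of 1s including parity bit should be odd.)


Number of 1s in data: 1
Parity bit: 0

0


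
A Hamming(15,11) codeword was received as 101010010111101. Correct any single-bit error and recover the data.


Syndrome = 0: no error detected

Data: 11000111101 (no errors)


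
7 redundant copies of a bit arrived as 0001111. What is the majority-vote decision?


Ones: 4 out of 7
Threshold: 4

1 (4/7 voted 1)


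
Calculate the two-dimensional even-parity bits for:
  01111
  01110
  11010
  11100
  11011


Row parities: 01110
Column parities: 11100

Row P: 01110, Col P: 11100, Corner: 1


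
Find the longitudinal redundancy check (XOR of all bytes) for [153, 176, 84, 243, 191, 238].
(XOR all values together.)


XOR chain: 153 ^ 176 ^ 84 ^ 243 ^ 191 ^ 238 = 223

223


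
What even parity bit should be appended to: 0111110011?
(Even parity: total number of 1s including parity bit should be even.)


Number of 1s in data: 7
Parity bit: 1

1


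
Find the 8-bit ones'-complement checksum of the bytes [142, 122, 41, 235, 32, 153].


Sum = 725 mod 256 = 213
Complement = 42

42


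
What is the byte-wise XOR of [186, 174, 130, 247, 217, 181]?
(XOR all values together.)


XOR chain: 186 ^ 174 ^ 130 ^ 247 ^ 217 ^ 181 = 13

13


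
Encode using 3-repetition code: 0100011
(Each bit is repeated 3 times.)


Each bit -> 3 copies

000111000000000111111


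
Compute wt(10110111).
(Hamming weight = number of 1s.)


Counting 1s in 10110111

6


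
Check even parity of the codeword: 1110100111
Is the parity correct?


Number of 1s: 7

No, parity error (7 ones)


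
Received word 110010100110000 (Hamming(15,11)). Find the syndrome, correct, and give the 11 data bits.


Syndrome = 0: no error detected

Data: 01010110000 (no errors)


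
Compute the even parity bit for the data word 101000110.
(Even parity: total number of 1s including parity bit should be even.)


Number of 1s in data: 4
Parity bit: 0

0


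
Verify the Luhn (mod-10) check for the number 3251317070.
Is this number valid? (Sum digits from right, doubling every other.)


Luhn sum = 27
27 mod 10 = 7

Invalid (Luhn sum mod 10 = 7)


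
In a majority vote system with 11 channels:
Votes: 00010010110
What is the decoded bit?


Ones: 4 out of 11
Threshold: 6

0 (4/11 voted 1)


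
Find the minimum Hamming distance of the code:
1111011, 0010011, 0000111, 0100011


Comparing all pairs, minimum distance: 2
Can detect 1 errors, correct 0 errors

2


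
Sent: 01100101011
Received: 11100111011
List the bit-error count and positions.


XOR: 10000010000

2 error(s) at position(s): 0, 6


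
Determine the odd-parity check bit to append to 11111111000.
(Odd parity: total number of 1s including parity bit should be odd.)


Number of 1s in data: 8
Parity bit: 1

1


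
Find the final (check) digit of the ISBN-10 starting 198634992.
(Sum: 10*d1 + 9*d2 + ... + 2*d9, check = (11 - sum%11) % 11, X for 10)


Weighted sum: 302
302 mod 11 = 5

Check digit: 6


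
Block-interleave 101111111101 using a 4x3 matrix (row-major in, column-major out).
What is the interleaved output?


Matrix:
  101
  111
  111
  101
Read columns: 111101101111

111101101111


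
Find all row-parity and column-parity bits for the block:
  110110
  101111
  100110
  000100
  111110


Row parities: 01111
Column parities: 000101

Row P: 01111, Col P: 000101, Corner: 0


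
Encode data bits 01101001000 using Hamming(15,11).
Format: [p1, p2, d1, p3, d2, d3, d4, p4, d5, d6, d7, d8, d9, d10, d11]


Parity bits: p1=0, p2=1, p3=1, p4=0

010111001001000


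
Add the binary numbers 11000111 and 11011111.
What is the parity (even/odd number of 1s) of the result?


11000111 = 199
11011111 = 223
Sum = 422 = 110100110
1s count = 5

odd parity (5 ones in 110100110)


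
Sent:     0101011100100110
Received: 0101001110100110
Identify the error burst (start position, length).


XOR: 0000010010000000

Burst at position 5, length 4


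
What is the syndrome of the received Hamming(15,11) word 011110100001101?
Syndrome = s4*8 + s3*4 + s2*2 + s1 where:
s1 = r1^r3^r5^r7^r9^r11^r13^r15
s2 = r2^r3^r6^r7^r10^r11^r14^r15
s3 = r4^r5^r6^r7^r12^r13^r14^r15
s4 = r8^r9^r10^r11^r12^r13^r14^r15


s1=1, s2=0, s3=0, s4=1

Syndrome = 9 (error at position 9)


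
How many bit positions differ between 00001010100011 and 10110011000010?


XOR: 10111001100001
Count of 1s: 7

7


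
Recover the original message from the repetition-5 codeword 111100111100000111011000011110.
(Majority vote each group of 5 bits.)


Groups: 11110, 01111, 00000, 11101, 10000, 11110
Majority votes: 110101

110101


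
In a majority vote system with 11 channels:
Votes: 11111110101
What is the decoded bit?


Ones: 9 out of 11
Threshold: 6

1 (9/11 voted 1)


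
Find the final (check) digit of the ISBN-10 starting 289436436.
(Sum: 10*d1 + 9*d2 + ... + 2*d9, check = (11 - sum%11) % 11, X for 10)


Weighted sum: 277
277 mod 11 = 2

Check digit: 9


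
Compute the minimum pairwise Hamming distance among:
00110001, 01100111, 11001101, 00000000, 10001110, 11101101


Comparing all pairs, minimum distance: 1
Can detect 0 errors, correct 0 errors

1


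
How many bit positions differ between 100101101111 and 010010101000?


XOR: 110111000111
Count of 1s: 8

8


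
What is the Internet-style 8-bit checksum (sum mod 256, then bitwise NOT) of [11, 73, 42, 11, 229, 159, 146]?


Sum = 671 mod 256 = 159
Complement = 96

96


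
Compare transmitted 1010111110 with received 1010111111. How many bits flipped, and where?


XOR: 0000000001

1 error(s) at position(s): 9


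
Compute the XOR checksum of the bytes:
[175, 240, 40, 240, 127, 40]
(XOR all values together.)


XOR chain: 175 ^ 240 ^ 40 ^ 240 ^ 127 ^ 40 = 208

208


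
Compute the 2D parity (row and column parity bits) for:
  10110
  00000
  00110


Row parities: 100
Column parities: 10000

Row P: 100, Col P: 10000, Corner: 1


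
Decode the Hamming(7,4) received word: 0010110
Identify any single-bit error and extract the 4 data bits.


Syndrome = 0: no error detected

Data: 1110 (no errors)


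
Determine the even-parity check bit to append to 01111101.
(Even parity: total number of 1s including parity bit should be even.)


Number of 1s in data: 6
Parity bit: 0

0


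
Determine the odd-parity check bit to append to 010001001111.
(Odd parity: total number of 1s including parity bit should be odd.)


Number of 1s in data: 6
Parity bit: 1

1


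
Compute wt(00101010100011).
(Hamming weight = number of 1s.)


Counting 1s in 00101010100011

6


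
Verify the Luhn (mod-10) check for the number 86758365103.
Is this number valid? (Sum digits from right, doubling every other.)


Luhn sum = 44
44 mod 10 = 4

Invalid (Luhn sum mod 10 = 4)


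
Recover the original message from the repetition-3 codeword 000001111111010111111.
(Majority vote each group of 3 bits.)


Groups: 000, 001, 111, 111, 010, 111, 111
Majority votes: 0011011

0011011


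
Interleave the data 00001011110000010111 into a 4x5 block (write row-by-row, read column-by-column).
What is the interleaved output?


Matrix:
  00001
  01111
  00000
  10111
Read columns: 00010100010101011101

00010100010101011101


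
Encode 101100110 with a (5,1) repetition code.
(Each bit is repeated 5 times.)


Each bit -> 5 copies

111110000011111111110000000000111111111100000


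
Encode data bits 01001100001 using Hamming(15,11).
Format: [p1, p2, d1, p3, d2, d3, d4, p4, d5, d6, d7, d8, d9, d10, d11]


Parity bits: p1=1, p2=0, p3=0, p4=1

100010011100001


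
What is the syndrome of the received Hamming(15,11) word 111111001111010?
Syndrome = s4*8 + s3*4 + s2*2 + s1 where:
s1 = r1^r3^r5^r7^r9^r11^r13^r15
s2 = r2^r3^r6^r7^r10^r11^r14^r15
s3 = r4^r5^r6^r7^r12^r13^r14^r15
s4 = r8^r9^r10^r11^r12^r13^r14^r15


s1=1, s2=0, s3=1, s4=1

Syndrome = 13 (error at position 13)


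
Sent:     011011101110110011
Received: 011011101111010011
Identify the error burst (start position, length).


XOR: 000000000001100000

Burst at position 11, length 2


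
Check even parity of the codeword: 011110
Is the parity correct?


Number of 1s: 4

Yes, parity is correct (4 ones)


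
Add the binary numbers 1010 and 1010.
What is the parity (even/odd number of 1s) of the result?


1010 = 10
1010 = 10
Sum = 20 = 10100
1s count = 2

even parity (2 ones in 10100)


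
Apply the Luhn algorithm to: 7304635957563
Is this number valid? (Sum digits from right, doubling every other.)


Luhn sum = 68
68 mod 10 = 8

Invalid (Luhn sum mod 10 = 8)


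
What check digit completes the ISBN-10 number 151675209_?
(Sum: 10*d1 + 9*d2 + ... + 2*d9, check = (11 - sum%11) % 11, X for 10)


Weighted sum: 198
198 mod 11 = 0

Check digit: 0


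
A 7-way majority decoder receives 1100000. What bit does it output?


Ones: 2 out of 7
Threshold: 4

0 (2/7 voted 1)


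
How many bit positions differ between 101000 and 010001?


XOR: 111001
Count of 1s: 4

4


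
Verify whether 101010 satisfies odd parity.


Number of 1s: 3

Yes, parity is correct (3 ones)


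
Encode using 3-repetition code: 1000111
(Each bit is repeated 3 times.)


Each bit -> 3 copies

111000000000111111111


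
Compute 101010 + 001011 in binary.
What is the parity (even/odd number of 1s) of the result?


101010 = 42
001011 = 11
Sum = 53 = 110101
1s count = 4

even parity (4 ones in 110101)


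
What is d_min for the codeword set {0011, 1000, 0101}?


Comparing all pairs, minimum distance: 2
Can detect 1 errors, correct 0 errors

2


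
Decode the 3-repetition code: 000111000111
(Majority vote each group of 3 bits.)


Groups: 000, 111, 000, 111
Majority votes: 0101

0101


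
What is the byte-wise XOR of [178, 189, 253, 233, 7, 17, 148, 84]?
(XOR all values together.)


XOR chain: 178 ^ 189 ^ 253 ^ 233 ^ 7 ^ 17 ^ 148 ^ 84 = 205

205


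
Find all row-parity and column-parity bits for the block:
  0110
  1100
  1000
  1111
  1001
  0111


Row parities: 001001
Column parities: 0011

Row P: 001001, Col P: 0011, Corner: 0


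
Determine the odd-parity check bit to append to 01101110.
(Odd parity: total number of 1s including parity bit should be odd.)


Number of 1s in data: 5
Parity bit: 0

0


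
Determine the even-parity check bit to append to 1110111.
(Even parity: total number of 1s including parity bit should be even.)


Number of 1s in data: 6
Parity bit: 0

0


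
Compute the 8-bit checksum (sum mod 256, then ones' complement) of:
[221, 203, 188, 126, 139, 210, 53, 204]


Sum = 1344 mod 256 = 64
Complement = 191

191


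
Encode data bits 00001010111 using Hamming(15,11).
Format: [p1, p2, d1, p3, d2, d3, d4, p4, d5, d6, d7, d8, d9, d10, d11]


Parity bits: p1=0, p2=1, p3=1, p4=1

010100011010111


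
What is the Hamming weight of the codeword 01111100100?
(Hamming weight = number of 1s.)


Counting 1s in 01111100100

6


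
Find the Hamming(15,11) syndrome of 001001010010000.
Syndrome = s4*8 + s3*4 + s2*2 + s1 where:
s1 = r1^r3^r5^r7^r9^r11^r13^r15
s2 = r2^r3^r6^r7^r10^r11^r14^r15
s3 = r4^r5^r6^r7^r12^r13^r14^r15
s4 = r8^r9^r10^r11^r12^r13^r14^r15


s1=0, s2=1, s3=1, s4=0

Syndrome = 6 (error at position 6)


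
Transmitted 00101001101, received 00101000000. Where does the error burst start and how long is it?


XOR: 00000001101

Burst at position 7, length 4


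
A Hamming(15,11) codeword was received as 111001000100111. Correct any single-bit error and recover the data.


Syndrome = 0: no error detected

Data: 10100100111 (no errors)


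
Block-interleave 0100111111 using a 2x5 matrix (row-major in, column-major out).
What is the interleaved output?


Matrix:
  01001
  11111
Read columns: 0111010111

0111010111


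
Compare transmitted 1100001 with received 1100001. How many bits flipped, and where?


XOR: 0000000

0 errors (received matches sent)


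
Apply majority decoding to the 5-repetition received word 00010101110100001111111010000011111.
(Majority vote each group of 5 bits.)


Groups: 00010, 10111, 01000, 01111, 11101, 00000, 11111
Majority votes: 0101101

0101101


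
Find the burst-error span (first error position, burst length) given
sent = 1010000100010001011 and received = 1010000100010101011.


XOR: 0000000000000100000

Burst at position 13, length 1


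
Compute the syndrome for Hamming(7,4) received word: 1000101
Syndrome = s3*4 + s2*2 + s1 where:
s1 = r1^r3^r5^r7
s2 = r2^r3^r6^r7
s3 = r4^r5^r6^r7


s1=1, s2=1, s3=0

Syndrome = 3 (error at position 3)


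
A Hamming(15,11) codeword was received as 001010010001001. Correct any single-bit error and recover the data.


Syndrome = 13: error at position 13

Data: 11000001101 (corrected bit 13)


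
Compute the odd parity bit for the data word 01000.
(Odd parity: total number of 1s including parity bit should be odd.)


Number of 1s in data: 1
Parity bit: 0

0


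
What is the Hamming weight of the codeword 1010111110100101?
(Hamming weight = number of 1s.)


Counting 1s in 1010111110100101

10


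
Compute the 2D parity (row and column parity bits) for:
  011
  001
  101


Row parities: 010
Column parities: 111

Row P: 010, Col P: 111, Corner: 1


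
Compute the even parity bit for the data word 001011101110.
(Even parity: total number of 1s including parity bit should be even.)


Number of 1s in data: 7
Parity bit: 1

1


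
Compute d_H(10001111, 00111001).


XOR: 10110110
Count of 1s: 5

5


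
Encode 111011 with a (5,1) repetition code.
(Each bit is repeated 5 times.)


Each bit -> 5 copies

111111111111111000001111111111


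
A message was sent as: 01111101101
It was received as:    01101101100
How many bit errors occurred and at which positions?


XOR: 00010000001

2 error(s) at position(s): 3, 10


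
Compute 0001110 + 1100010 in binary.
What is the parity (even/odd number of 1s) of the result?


0001110 = 14
1100010 = 98
Sum = 112 = 1110000
1s count = 3

odd parity (3 ones in 1110000)


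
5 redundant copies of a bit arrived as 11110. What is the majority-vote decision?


Ones: 4 out of 5
Threshold: 3

1 (4/5 voted 1)


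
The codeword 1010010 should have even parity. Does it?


Number of 1s: 3

No, parity error (3 ones)


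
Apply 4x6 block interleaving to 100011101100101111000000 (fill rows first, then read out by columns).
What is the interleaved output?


Matrix:
  100011
  101100
  101111
  000000
Read columns: 111000000110011010101010

111000000110011010101010


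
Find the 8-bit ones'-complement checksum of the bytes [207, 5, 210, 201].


Sum = 623 mod 256 = 111
Complement = 144

144


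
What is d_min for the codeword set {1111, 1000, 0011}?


Comparing all pairs, minimum distance: 2
Can detect 1 errors, correct 0 errors

2


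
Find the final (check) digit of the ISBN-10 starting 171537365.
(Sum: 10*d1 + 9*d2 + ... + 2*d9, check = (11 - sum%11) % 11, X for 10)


Weighted sum: 209
209 mod 11 = 0

Check digit: 0


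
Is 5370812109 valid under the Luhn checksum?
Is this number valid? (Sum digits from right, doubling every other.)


Luhn sum = 31
31 mod 10 = 1

Invalid (Luhn sum mod 10 = 1)


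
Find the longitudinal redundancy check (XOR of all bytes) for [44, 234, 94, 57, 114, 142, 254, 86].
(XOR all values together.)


XOR chain: 44 ^ 234 ^ 94 ^ 57 ^ 114 ^ 142 ^ 254 ^ 86 = 245

245


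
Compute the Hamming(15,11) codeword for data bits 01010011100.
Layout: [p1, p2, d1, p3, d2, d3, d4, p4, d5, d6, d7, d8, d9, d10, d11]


Parity bits: p1=0, p2=0, p3=0, p4=1

000010110011100


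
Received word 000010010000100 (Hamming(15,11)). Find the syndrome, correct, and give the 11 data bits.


Syndrome = 0: no error detected

Data: 01000000100 (no errors)


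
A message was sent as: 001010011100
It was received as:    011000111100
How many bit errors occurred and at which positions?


XOR: 010010100000

3 error(s) at position(s): 1, 4, 6


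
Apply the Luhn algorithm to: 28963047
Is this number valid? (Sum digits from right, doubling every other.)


Luhn sum = 48
48 mod 10 = 8

Invalid (Luhn sum mod 10 = 8)


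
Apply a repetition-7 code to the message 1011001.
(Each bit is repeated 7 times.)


Each bit -> 7 copies

1111111000000011111111111111000000000000001111111


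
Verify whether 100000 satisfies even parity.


Number of 1s: 1

No, parity error (1 ones)


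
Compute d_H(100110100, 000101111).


XOR: 100011011
Count of 1s: 5

5


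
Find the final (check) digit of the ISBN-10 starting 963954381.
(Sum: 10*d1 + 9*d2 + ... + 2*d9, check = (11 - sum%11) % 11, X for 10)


Weighted sum: 319
319 mod 11 = 0

Check digit: 0


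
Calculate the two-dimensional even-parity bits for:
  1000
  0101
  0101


Row parities: 100
Column parities: 1000

Row P: 100, Col P: 1000, Corner: 1


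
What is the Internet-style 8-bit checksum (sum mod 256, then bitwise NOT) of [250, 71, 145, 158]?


Sum = 624 mod 256 = 112
Complement = 143

143


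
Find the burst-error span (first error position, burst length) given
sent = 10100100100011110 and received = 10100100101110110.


XOR: 00000000001101000

Burst at position 10, length 4


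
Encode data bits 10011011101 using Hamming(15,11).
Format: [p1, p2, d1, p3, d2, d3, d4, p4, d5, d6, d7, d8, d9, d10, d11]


Parity bits: p1=0, p2=0, p3=0, p4=1

001000111011101


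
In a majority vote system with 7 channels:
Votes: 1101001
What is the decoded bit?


Ones: 4 out of 7
Threshold: 4

1 (4/7 voted 1)


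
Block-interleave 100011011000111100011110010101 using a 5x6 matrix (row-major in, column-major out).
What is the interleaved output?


Matrix:
  100011
  011000
  111100
  011110
  010101
Read columns: 101000111101110001111001010001

101000111101110001111001010001


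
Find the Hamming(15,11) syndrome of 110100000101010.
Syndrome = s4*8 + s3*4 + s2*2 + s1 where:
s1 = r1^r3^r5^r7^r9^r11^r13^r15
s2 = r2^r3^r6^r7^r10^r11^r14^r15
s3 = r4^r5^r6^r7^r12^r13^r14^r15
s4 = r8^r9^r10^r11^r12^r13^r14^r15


s1=1, s2=1, s3=1, s4=1

Syndrome = 15 (error at position 15)


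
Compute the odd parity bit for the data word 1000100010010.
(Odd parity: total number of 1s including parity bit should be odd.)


Number of 1s in data: 4
Parity bit: 1

1


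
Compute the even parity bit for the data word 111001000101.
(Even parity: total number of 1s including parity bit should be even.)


Number of 1s in data: 6
Parity bit: 0

0


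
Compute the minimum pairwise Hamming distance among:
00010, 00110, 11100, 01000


Comparing all pairs, minimum distance: 1
Can detect 0 errors, correct 0 errors

1


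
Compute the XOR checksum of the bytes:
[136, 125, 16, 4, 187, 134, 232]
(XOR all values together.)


XOR chain: 136 ^ 125 ^ 16 ^ 4 ^ 187 ^ 134 ^ 232 = 52

52


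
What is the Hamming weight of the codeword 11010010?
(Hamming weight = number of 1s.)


Counting 1s in 11010010

4


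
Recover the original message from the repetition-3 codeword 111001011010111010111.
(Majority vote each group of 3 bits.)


Groups: 111, 001, 011, 010, 111, 010, 111
Majority votes: 1010101

1010101


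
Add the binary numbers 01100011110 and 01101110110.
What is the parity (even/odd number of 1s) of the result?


01100011110 = 798
01101110110 = 886
Sum = 1684 = 11010010100
1s count = 5

odd parity (5 ones in 11010010100)


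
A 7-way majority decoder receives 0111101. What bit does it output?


Ones: 5 out of 7
Threshold: 4

1 (5/7 voted 1)


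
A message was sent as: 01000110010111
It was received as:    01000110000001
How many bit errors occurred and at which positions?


XOR: 00000000010110

3 error(s) at position(s): 9, 11, 12


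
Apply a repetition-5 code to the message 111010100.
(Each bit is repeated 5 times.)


Each bit -> 5 copies

111111111111111000001111100000111110000000000


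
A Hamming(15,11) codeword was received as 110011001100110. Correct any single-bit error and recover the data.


Syndrome = 0: no error detected

Data: 01101100110 (no errors)


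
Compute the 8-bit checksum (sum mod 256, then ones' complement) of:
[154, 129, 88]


Sum = 371 mod 256 = 115
Complement = 140

140


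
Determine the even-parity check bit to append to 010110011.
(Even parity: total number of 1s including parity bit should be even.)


Number of 1s in data: 5
Parity bit: 1

1


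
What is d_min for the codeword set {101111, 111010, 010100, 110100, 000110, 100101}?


Comparing all pairs, minimum distance: 1
Can detect 0 errors, correct 0 errors

1


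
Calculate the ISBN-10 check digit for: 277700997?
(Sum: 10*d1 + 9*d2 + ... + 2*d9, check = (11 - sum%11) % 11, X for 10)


Weighted sum: 265
265 mod 11 = 1

Check digit: X


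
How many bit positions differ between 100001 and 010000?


XOR: 110001
Count of 1s: 3

3


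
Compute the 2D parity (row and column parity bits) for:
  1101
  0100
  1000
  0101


Row parities: 1110
Column parities: 0100

Row P: 1110, Col P: 0100, Corner: 1


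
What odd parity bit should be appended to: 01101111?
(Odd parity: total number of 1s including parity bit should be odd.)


Number of 1s in data: 6
Parity bit: 1

1


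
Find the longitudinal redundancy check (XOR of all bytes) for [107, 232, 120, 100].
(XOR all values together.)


XOR chain: 107 ^ 232 ^ 120 ^ 100 = 159

159


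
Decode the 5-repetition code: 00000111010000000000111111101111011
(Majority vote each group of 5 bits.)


Groups: 00000, 11101, 00000, 00000, 11111, 11011, 11011
Majority votes: 0100111

0100111


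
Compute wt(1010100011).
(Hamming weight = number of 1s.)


Counting 1s in 1010100011

5


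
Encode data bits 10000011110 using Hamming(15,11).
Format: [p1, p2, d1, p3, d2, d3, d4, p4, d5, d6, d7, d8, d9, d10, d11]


Parity bits: p1=1, p2=1, p3=1, p4=0

111100000011110


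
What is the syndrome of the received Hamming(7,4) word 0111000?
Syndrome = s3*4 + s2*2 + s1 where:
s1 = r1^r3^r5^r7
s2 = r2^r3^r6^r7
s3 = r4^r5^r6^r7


s1=1, s2=0, s3=1

Syndrome = 5 (error at position 5)


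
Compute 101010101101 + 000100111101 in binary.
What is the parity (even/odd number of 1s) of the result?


101010101101 = 2733
000100111101 = 317
Sum = 3050 = 101111101010
1s count = 8

even parity (8 ones in 101111101010)


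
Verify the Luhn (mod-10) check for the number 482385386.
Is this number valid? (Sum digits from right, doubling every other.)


Luhn sum = 44
44 mod 10 = 4

Invalid (Luhn sum mod 10 = 4)


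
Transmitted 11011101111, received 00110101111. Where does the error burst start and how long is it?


XOR: 11101000000

Burst at position 0, length 5


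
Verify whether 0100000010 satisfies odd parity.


Number of 1s: 2

No, parity error (2 ones)


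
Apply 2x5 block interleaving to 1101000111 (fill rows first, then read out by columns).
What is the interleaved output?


Matrix:
  11010
  00111
Read columns: 1010011101

1010011101


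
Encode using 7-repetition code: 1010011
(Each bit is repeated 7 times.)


Each bit -> 7 copies

1111111000000011111110000000000000011111111111111


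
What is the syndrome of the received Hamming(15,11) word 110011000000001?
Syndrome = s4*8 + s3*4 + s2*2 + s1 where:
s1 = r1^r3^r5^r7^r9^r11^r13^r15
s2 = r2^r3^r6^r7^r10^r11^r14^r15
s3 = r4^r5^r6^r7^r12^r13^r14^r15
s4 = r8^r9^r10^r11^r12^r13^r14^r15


s1=1, s2=1, s3=1, s4=1

Syndrome = 15 (error at position 15)


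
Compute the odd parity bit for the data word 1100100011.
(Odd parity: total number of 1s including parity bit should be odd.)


Number of 1s in data: 5
Parity bit: 0

0


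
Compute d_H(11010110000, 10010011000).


XOR: 01000101000
Count of 1s: 3

3


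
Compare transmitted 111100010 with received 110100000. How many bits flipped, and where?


XOR: 001000010

2 error(s) at position(s): 2, 7


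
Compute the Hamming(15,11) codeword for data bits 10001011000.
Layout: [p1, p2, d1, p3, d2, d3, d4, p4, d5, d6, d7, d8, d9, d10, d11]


Parity bits: p1=1, p2=0, p3=1, p4=1

101100011011000


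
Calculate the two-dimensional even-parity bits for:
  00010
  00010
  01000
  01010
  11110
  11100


Row parities: 111001
Column parities: 00000

Row P: 111001, Col P: 00000, Corner: 0


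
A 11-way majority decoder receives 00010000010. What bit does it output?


Ones: 2 out of 11
Threshold: 6

0 (2/11 voted 1)


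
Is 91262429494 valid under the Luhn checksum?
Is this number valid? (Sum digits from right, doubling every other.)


Luhn sum = 54
54 mod 10 = 4

Invalid (Luhn sum mod 10 = 4)


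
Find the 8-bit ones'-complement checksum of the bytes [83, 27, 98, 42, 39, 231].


Sum = 520 mod 256 = 8
Complement = 247

247


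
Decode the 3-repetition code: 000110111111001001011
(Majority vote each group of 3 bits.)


Groups: 000, 110, 111, 111, 001, 001, 011
Majority votes: 0111001

0111001


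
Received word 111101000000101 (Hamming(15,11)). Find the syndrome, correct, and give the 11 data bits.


Syndrome = 0: no error detected

Data: 10100000101 (no errors)


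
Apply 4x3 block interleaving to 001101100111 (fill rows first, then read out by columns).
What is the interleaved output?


Matrix:
  001
  101
  100
  111
Read columns: 011100011101

011100011101


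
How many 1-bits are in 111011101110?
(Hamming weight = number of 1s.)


Counting 1s in 111011101110

9


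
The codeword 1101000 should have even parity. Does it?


Number of 1s: 3

No, parity error (3 ones)


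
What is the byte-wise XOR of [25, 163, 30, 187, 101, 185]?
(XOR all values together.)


XOR chain: 25 ^ 163 ^ 30 ^ 187 ^ 101 ^ 185 = 195

195


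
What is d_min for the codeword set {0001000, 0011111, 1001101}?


Comparing all pairs, minimum distance: 3
Can detect 2 errors, correct 1 errors

3


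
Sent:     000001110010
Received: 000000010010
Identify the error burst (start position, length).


XOR: 000001100000

Burst at position 5, length 2


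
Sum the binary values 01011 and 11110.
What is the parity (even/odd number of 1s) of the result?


01011 = 11
11110 = 30
Sum = 41 = 101001
1s count = 3

odd parity (3 ones in 101001)


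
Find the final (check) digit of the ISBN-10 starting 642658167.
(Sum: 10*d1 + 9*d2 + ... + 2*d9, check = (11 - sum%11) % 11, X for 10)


Weighted sum: 260
260 mod 11 = 7

Check digit: 4


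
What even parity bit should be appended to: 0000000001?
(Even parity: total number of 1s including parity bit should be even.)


Number of 1s in data: 1
Parity bit: 1

1


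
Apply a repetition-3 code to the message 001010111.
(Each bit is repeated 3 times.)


Each bit -> 3 copies

000000111000111000111111111


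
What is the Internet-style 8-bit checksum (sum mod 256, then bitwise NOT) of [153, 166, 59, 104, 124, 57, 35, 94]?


Sum = 792 mod 256 = 24
Complement = 231

231


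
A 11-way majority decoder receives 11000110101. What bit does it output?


Ones: 6 out of 11
Threshold: 6

1 (6/11 voted 1)


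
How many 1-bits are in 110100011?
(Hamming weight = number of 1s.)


Counting 1s in 110100011

5


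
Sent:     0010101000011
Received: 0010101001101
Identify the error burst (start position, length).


XOR: 0000000001110

Burst at position 9, length 3


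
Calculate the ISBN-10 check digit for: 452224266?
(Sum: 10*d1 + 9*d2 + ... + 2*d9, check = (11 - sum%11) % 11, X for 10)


Weighted sum: 185
185 mod 11 = 9

Check digit: 2


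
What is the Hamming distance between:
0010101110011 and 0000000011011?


XOR: 0010101101000
Count of 1s: 5

5


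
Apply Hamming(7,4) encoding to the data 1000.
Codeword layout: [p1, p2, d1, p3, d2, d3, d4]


Parity bits: p1=1, p2=1, p3=0

1110000


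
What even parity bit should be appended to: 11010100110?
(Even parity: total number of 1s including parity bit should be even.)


Number of 1s in data: 6
Parity bit: 0

0


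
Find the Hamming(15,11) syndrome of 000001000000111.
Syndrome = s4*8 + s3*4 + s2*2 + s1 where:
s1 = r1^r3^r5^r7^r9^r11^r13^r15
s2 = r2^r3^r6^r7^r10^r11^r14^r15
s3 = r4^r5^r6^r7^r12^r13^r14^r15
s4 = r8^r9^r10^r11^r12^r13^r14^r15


s1=0, s2=1, s3=0, s4=1

Syndrome = 10 (error at position 10)


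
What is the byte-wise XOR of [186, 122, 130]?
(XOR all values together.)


XOR chain: 186 ^ 122 ^ 130 = 66

66


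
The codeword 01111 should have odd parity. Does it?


Number of 1s: 4

No, parity error (4 ones)


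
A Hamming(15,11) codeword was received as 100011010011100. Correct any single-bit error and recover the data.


Syndrome = 0: no error detected

Data: 01100011100 (no errors)


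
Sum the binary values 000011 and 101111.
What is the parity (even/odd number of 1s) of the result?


000011 = 3
101111 = 47
Sum = 50 = 110010
1s count = 3

odd parity (3 ones in 110010)


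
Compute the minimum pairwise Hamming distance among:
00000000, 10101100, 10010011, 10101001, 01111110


Comparing all pairs, minimum distance: 2
Can detect 1 errors, correct 0 errors

2


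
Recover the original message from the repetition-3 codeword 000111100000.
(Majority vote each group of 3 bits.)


Groups: 000, 111, 100, 000
Majority votes: 0100

0100


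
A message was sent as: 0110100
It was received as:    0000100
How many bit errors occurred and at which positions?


XOR: 0110000

2 error(s) at position(s): 1, 2


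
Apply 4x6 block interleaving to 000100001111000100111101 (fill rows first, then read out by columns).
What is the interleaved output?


Matrix:
  000100
  001111
  000100
  111101
Read columns: 000100010101111101000101

000100010101111101000101


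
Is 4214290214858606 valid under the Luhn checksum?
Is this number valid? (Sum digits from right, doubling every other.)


Luhn sum = 68
68 mod 10 = 8

Invalid (Luhn sum mod 10 = 8)


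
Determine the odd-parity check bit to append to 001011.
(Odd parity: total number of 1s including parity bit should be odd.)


Number of 1s in data: 3
Parity bit: 0

0


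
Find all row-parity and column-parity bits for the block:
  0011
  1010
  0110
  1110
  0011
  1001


Row parities: 000100
Column parities: 1011

Row P: 000100, Col P: 1011, Corner: 1


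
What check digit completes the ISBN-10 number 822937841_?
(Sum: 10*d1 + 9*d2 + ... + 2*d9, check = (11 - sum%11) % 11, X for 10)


Weighted sum: 276
276 mod 11 = 1

Check digit: X


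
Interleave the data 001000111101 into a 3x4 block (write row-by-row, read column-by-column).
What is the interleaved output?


Matrix:
  0010
  0011
  1101
Read columns: 001001110011

001001110011


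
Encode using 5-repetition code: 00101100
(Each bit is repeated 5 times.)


Each bit -> 5 copies

0000000000111110000011111111110000000000


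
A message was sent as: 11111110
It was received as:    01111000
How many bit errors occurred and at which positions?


XOR: 10000110

3 error(s) at position(s): 0, 5, 6


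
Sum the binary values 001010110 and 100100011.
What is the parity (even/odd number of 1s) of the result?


001010110 = 86
100100011 = 291
Sum = 377 = 101111001
1s count = 6

even parity (6 ones in 101111001)


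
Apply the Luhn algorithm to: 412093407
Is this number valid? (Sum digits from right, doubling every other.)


Luhn sum = 34
34 mod 10 = 4

Invalid (Luhn sum mod 10 = 4)


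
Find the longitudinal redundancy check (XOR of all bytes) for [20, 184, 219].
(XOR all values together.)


XOR chain: 20 ^ 184 ^ 219 = 119

119


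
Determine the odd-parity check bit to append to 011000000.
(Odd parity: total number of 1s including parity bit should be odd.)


Number of 1s in data: 2
Parity bit: 1

1


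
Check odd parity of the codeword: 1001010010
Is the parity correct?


Number of 1s: 4

No, parity error (4 ones)


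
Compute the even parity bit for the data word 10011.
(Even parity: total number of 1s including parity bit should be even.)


Number of 1s in data: 3
Parity bit: 1

1


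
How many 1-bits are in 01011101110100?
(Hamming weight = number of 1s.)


Counting 1s in 01011101110100

8


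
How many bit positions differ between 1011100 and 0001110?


XOR: 1010010
Count of 1s: 3

3


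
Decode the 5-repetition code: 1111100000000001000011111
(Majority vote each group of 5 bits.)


Groups: 11111, 00000, 00000, 10000, 11111
Majority votes: 10001

10001


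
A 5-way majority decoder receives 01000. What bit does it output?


Ones: 1 out of 5
Threshold: 3

0 (1/5 voted 1)


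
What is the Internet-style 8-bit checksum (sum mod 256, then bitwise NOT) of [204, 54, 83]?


Sum = 341 mod 256 = 85
Complement = 170

170


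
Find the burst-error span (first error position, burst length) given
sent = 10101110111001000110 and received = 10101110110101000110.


XOR: 00000000001100000000

Burst at position 10, length 2


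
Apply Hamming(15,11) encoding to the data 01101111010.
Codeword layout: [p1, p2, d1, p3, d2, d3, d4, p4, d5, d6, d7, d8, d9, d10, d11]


Parity bits: p1=1, p2=0, p3=0, p4=1

100011011111010


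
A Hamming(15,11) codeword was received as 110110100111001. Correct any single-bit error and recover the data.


Syndrome = 7: error at position 7

Data: 01000111001 (corrected bit 7)


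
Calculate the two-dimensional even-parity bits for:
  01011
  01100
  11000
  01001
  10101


Row parities: 10001
Column parities: 00011

Row P: 10001, Col P: 00011, Corner: 0


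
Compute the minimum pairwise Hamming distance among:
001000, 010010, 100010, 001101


Comparing all pairs, minimum distance: 2
Can detect 1 errors, correct 0 errors

2


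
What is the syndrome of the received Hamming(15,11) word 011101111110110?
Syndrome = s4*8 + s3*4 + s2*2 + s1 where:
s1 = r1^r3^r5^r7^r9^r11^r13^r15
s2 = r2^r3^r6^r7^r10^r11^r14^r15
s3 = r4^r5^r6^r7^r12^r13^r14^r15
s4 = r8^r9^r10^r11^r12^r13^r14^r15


s1=1, s2=1, s3=1, s4=0

Syndrome = 7 (error at position 7)


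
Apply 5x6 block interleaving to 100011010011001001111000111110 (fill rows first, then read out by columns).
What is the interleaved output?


Matrix:
  100011
  010011
  001001
  111000
  111110
Read columns: 100110101100111000011100111100

100110101100111000011100111100


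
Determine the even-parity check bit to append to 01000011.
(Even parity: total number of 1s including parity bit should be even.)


Number of 1s in data: 3
Parity bit: 1

1


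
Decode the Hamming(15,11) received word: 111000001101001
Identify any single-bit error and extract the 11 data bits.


Syndrome = 0: no error detected

Data: 10001101001 (no errors)


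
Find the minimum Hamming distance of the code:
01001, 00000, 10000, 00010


Comparing all pairs, minimum distance: 1
Can detect 0 errors, correct 0 errors

1


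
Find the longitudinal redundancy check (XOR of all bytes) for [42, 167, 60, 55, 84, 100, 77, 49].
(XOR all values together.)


XOR chain: 42 ^ 167 ^ 60 ^ 55 ^ 84 ^ 100 ^ 77 ^ 49 = 202

202


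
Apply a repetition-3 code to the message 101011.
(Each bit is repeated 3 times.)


Each bit -> 3 copies

111000111000111111


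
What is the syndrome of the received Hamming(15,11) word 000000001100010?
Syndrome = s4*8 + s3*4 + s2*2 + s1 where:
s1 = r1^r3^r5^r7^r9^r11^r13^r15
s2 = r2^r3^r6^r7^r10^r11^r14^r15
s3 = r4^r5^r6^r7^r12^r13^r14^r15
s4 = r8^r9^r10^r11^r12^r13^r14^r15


s1=1, s2=0, s3=1, s4=1

Syndrome = 13 (error at position 13)


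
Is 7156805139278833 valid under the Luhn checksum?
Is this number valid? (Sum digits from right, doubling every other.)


Luhn sum = 72
72 mod 10 = 2

Invalid (Luhn sum mod 10 = 2)


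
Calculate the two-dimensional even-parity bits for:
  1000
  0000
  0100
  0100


Row parities: 1011
Column parities: 1000

Row P: 1011, Col P: 1000, Corner: 1


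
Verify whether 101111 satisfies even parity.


Number of 1s: 5

No, parity error (5 ones)


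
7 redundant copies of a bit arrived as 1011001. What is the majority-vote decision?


Ones: 4 out of 7
Threshold: 4

1 (4/7 voted 1)


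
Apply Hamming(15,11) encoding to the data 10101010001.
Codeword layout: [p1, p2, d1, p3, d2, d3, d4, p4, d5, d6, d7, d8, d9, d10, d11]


Parity bits: p1=0, p2=0, p3=0, p4=1

001001011010001


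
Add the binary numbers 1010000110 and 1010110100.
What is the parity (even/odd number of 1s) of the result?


1010000110 = 646
1010110100 = 692
Sum = 1338 = 10100111010
1s count = 6

even parity (6 ones in 10100111010)


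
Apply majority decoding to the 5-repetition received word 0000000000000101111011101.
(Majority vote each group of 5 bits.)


Groups: 00000, 00000, 00010, 11110, 11101
Majority votes: 00011

00011


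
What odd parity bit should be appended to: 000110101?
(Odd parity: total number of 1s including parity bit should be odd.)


Number of 1s in data: 4
Parity bit: 1

1


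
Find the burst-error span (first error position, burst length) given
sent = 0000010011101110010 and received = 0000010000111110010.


XOR: 0000000011010000000

Burst at position 8, length 4


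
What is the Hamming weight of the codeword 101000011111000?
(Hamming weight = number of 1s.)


Counting 1s in 101000011111000

7


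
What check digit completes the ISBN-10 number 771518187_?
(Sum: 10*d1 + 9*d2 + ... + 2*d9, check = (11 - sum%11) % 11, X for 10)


Weighted sum: 264
264 mod 11 = 0

Check digit: 0


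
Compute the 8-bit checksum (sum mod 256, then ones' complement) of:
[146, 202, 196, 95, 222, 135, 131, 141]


Sum = 1268 mod 256 = 244
Complement = 11

11


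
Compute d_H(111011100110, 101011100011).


XOR: 010000000101
Count of 1s: 3

3


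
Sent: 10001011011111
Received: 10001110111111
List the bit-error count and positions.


XOR: 00000101100000

3 error(s) at position(s): 5, 7, 8


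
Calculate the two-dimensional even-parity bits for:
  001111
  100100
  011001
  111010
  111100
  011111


Row parities: 001001
Column parities: 101011

Row P: 001001, Col P: 101011, Corner: 0


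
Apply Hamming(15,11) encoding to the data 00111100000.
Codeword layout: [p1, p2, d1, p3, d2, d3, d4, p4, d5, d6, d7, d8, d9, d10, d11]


Parity bits: p1=0, p2=1, p3=0, p4=0

010001101100000
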